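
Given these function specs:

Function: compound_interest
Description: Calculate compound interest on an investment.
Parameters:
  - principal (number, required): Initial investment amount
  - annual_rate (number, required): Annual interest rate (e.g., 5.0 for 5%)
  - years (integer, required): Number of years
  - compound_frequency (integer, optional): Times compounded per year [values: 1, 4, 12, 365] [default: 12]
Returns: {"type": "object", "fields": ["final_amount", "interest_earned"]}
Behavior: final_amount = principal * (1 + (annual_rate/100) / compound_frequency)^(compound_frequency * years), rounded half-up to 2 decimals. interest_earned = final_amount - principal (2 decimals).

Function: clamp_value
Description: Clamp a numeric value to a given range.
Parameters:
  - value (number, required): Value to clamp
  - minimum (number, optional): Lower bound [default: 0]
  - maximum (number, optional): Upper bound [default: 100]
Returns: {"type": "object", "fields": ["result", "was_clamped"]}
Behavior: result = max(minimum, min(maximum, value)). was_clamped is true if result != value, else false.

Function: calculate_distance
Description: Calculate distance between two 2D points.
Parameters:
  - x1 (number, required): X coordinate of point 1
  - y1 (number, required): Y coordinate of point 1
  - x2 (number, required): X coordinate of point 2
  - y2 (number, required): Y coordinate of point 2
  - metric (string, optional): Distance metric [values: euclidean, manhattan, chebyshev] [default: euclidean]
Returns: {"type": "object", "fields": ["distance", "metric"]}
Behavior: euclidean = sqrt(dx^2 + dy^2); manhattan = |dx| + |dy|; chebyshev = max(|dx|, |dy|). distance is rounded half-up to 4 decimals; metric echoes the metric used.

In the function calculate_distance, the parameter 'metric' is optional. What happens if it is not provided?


The calculate_distance spec declares:
  - metric (string, optional): Distance metric [values: euclidean, manhattan, chebyshev] [default: euclidean]
It defaults to euclidean


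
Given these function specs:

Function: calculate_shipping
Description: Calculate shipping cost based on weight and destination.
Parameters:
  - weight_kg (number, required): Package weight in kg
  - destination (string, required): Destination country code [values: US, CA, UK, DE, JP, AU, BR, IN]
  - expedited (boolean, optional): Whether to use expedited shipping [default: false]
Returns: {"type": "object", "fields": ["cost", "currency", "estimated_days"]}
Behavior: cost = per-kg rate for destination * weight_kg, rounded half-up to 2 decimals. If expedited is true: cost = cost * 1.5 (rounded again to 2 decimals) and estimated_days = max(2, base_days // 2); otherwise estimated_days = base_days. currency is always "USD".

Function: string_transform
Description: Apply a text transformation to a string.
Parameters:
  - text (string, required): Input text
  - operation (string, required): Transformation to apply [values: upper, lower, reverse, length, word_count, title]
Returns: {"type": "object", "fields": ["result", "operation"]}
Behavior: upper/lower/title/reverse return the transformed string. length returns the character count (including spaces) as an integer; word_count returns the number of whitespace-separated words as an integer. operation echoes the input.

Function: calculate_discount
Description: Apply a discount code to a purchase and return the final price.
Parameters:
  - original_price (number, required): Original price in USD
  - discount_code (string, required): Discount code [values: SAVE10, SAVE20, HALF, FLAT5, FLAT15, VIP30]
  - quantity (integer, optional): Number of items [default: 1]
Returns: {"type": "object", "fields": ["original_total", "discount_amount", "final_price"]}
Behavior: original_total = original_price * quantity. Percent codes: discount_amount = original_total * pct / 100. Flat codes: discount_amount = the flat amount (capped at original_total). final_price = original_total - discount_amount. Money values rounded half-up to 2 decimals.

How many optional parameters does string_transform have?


Parameters of string_transform: text (required), operation (required)
Optional count:
0


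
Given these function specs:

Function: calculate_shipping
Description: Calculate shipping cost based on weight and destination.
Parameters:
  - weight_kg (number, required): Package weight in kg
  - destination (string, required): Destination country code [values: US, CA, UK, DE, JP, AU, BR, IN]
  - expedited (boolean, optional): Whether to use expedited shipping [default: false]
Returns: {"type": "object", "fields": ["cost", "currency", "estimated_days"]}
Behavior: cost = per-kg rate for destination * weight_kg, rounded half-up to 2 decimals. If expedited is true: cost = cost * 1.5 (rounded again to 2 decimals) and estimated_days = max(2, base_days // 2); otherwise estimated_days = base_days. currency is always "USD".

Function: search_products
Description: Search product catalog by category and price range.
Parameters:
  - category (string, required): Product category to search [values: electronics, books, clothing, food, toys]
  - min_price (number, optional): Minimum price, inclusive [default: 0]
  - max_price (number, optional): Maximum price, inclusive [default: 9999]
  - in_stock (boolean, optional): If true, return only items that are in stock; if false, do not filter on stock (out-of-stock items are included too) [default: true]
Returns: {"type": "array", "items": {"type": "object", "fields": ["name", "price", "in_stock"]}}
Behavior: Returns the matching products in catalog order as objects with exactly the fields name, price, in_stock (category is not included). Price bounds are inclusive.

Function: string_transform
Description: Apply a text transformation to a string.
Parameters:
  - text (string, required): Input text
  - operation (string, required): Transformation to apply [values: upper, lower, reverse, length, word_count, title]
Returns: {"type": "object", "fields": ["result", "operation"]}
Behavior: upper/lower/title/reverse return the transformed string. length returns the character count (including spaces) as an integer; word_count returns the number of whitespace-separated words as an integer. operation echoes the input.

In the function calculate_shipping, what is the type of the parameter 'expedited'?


The calculate_shipping spec declares:
  - expedited (boolean, optional): Whether to use expedited shipping [default: false]
Type:
boolean


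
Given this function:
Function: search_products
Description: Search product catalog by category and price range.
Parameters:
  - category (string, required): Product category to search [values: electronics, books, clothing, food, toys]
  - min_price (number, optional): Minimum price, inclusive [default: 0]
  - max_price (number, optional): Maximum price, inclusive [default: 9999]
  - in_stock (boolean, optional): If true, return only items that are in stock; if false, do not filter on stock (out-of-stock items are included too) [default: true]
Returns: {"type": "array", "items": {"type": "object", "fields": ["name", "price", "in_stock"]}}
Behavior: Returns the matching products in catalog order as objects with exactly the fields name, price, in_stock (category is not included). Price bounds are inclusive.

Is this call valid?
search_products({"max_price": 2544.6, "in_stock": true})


Checking required parameters...
Missing required parameter: category
Invalid - missing required parameter 'category'


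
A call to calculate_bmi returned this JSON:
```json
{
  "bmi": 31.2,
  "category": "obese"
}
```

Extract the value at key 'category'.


obese


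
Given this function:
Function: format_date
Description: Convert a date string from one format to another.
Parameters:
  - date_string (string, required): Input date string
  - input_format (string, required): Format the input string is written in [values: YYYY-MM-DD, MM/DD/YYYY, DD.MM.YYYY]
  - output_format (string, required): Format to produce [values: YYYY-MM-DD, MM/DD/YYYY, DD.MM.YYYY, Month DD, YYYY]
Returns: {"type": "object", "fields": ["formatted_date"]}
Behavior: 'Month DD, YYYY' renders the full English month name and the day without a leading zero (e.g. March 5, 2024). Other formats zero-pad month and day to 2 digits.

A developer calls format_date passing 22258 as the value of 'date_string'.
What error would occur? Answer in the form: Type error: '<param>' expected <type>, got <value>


Spec: 'date_string' is declared as string; 22258 is an integer.
Type error: 'date_string' expected string, got 22258


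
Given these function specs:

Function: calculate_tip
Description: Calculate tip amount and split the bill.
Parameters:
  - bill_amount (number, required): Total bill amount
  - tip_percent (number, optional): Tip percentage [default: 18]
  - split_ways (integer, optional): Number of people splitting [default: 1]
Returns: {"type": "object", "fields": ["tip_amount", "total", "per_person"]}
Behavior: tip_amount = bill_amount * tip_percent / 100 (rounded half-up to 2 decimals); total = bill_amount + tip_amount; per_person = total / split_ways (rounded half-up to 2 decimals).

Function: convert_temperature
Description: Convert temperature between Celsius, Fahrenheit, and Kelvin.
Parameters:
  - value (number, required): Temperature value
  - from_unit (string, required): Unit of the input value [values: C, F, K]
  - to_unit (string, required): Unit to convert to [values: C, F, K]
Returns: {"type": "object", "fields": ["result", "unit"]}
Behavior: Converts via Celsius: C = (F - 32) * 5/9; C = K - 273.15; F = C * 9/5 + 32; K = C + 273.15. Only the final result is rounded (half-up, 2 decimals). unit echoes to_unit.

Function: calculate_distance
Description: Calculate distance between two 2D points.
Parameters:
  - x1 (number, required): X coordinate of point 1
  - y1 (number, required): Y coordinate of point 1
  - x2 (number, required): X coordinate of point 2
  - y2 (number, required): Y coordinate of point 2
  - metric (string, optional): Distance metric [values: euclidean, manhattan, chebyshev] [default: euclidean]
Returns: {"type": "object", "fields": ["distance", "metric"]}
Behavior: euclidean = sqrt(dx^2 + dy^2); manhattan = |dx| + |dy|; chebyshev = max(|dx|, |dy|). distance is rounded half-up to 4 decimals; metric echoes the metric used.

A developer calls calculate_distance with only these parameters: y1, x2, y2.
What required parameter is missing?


Required parameters: x1, y1, x2, y2
Provided: y1, x2, y2
Missing: x1
x1


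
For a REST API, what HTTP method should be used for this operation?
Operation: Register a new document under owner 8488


GET = read, POST = create, PUT = update/replace, DELETE = remove
This operation is a create.
POST


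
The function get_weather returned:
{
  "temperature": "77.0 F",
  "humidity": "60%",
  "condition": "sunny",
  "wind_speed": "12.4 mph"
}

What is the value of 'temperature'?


77.0 F


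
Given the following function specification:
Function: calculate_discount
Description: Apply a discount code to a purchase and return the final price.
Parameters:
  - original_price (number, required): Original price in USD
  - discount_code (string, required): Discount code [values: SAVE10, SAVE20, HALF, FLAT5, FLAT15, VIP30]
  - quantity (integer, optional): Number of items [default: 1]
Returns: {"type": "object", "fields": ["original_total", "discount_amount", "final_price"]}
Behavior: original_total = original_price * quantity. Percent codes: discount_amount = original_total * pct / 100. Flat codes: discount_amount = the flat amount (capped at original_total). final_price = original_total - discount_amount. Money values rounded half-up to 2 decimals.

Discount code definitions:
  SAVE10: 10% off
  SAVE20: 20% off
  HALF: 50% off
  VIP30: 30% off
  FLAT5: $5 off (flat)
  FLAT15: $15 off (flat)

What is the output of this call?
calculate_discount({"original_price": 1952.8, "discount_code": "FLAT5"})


Defaults applied: quantity=1
original_total = 1952.8 * 1 = 1952.80
FLAT5 = $5 flat: discount_amount = min(5.00, 1952.80) = 5.00
final_price = 1952.80 - 5.00 = 1947.80
Output:
{"original_total": 1952.8, "discount_amount": 5.0, "final_price": 1947.8}


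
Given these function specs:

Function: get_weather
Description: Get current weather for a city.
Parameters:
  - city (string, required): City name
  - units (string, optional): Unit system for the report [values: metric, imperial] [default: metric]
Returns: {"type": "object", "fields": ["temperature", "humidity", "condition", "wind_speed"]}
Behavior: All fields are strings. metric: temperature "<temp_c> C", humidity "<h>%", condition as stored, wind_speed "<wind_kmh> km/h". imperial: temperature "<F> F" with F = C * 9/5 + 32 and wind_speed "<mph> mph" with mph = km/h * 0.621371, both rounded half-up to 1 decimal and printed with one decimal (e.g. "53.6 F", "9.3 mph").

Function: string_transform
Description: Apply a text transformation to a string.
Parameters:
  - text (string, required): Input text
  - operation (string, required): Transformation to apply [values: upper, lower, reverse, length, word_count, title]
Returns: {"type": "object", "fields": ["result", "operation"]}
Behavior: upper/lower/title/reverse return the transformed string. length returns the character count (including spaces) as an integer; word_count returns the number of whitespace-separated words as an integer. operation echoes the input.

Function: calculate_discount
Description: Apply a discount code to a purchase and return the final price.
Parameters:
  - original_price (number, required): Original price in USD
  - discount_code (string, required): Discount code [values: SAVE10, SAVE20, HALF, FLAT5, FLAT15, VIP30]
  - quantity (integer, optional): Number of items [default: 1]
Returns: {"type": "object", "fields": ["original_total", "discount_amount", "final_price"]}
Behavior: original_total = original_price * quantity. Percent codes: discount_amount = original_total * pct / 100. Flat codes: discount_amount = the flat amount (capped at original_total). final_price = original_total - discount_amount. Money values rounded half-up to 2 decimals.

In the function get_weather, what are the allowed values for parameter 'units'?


The get_weather spec declares:
  - units (string, optional): Unit system for the report [values: metric, imperial] [default: metric]
Allowed values:
metric, imperial


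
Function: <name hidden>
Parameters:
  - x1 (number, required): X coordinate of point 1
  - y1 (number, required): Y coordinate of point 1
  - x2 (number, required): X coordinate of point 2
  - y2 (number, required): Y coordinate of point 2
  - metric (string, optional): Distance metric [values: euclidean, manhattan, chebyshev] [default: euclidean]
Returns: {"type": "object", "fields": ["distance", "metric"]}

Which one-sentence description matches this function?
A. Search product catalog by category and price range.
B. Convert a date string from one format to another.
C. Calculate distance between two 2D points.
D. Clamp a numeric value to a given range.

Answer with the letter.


Parameters x1, y1, x2, y2, metric and return ["distance", "metric"] fit: Calculate distance between two 2D points.
C


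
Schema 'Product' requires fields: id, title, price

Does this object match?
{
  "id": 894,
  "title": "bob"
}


Checking required fields...
Missing: price
Invalid - missing required field 'price'


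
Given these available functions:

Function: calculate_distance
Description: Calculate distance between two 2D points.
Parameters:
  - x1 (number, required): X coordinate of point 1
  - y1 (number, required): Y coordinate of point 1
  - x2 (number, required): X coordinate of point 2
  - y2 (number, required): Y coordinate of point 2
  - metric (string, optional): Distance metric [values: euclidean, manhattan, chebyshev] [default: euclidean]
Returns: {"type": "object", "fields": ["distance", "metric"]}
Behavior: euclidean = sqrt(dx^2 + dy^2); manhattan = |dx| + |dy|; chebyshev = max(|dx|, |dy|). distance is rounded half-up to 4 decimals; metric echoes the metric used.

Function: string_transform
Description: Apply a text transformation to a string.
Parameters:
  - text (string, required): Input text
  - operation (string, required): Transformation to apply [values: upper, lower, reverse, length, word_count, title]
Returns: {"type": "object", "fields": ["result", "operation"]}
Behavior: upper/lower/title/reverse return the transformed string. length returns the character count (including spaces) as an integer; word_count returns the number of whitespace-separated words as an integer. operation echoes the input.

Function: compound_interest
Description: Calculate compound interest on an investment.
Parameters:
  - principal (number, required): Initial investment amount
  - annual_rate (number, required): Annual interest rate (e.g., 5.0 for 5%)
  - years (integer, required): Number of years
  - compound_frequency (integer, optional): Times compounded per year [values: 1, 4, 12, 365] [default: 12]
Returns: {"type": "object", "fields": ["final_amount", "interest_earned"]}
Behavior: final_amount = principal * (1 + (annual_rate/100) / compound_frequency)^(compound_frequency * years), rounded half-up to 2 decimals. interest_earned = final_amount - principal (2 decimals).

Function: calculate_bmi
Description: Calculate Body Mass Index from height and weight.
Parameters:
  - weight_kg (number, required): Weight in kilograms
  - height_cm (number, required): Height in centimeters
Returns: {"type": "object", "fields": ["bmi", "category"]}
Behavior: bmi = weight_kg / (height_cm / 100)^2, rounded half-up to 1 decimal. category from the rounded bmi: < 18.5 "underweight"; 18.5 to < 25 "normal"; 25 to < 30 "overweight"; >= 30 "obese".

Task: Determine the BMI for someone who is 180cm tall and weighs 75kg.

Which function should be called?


The task needs a function whose description is: Calculate Body Mass Index from height and weight.
calculate_bmi


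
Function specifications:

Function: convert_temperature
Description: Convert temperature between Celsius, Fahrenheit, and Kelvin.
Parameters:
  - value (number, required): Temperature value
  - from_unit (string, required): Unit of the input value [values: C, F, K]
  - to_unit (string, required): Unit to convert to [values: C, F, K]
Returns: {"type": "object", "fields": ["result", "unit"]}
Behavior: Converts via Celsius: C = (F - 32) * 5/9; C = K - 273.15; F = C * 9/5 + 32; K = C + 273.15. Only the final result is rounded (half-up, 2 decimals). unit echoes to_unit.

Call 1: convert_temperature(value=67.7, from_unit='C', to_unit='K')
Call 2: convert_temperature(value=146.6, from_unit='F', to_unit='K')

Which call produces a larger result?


Call 1:
  Input already in C: 67.7
  To K: 67.7 + 273.15 = 340.85
  Round to 2 decimals: 340.85
  -> 340.85 K
Call 2:
  To C: (146.6 - 32) * 5/9 = 63.666667
  To K: 63.666667 + 273.15 = 336.816667
  Round to 2 decimals: 336.82
  -> 336.82 K
Call 1 (340.85 K)


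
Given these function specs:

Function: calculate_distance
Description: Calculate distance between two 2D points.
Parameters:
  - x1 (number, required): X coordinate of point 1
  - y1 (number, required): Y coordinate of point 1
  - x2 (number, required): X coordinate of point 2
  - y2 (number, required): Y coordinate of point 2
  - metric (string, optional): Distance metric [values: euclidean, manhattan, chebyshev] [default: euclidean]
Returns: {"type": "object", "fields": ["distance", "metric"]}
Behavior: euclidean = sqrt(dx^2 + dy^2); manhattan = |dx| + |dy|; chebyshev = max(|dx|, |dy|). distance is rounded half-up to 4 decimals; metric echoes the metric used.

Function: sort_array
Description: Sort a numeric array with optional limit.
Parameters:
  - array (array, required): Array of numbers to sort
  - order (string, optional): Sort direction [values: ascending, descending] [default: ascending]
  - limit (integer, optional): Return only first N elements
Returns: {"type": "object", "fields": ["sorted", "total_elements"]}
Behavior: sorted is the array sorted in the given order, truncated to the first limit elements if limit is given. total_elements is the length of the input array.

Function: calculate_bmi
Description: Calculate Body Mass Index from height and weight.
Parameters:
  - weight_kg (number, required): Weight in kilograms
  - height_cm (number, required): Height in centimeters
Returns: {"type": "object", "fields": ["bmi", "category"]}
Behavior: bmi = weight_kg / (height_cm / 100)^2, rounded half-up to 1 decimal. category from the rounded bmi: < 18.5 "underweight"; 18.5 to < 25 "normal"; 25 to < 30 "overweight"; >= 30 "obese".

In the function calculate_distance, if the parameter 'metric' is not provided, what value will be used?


The calculate_distance spec declares:
  - metric (string, optional): Distance metric [values: euclidean, manhattan, chebyshev] [default: euclidean]
Default:
euclidean


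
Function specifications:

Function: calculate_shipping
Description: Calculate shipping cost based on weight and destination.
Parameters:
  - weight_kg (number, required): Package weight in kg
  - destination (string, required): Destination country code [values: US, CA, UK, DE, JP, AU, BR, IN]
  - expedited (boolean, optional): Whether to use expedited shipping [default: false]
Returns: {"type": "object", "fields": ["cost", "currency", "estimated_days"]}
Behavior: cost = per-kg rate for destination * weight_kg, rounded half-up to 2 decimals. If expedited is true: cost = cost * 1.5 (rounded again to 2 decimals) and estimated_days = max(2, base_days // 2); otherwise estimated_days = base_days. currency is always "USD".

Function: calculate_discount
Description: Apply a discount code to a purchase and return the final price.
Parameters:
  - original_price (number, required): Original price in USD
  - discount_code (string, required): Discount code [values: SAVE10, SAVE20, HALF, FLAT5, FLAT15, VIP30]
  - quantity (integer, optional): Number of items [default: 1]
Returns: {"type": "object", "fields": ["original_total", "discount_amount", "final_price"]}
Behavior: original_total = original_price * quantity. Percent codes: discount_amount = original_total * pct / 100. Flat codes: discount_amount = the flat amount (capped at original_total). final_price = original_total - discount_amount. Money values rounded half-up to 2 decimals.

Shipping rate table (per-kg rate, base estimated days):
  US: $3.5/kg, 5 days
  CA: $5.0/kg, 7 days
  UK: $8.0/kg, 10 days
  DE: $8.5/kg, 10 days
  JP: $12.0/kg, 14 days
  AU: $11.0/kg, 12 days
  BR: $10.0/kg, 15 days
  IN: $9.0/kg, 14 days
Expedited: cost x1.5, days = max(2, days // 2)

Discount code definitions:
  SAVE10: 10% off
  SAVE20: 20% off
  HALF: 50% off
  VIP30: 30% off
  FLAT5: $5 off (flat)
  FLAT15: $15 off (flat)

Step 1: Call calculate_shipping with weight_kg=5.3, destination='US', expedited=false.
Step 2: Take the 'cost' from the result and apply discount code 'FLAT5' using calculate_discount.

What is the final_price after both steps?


Step 1: calculate_shipping(weight_kg=5.3, destination=US, expedited=false)
  Rate for US: $3.5/kg, base 5 days
  cost = 3.5 * 5.3 = 18.55 -> 18.55
  expedited not set/false: estimated_days = 5
  -> cost = 18.55 USD
Step 2: calculate_discount(original_price=18.55, discount_code=FLAT5, quantity=1)
  original_total = 18.55 * 1 = 18.55
  FLAT5 = $5 flat: discount_amount = min(5.00, 18.55) = 5.00
  final_price = 18.55 - 5.00 = 13.55
  -> final_price = 13.55
$13.55


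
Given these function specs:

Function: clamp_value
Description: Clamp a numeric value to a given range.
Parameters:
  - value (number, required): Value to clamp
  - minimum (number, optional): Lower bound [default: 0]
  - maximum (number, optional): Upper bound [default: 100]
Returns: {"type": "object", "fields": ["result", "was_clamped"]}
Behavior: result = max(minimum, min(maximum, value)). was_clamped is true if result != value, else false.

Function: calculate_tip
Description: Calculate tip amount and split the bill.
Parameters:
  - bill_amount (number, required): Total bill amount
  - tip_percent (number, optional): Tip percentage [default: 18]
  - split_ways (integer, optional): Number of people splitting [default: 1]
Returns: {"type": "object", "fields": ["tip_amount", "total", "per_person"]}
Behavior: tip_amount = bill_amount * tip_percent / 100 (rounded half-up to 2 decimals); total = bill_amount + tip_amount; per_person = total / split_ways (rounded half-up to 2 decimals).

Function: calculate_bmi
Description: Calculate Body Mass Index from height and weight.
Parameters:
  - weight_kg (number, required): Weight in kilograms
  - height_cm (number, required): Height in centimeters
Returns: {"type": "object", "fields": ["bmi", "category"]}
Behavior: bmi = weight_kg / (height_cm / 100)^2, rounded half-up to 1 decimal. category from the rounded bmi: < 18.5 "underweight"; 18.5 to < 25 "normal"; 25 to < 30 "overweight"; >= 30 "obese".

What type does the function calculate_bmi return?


The calculate_bmi spec declares Returns: {"type": "object", "fields": ["bmi", "category"]}
Type:
object


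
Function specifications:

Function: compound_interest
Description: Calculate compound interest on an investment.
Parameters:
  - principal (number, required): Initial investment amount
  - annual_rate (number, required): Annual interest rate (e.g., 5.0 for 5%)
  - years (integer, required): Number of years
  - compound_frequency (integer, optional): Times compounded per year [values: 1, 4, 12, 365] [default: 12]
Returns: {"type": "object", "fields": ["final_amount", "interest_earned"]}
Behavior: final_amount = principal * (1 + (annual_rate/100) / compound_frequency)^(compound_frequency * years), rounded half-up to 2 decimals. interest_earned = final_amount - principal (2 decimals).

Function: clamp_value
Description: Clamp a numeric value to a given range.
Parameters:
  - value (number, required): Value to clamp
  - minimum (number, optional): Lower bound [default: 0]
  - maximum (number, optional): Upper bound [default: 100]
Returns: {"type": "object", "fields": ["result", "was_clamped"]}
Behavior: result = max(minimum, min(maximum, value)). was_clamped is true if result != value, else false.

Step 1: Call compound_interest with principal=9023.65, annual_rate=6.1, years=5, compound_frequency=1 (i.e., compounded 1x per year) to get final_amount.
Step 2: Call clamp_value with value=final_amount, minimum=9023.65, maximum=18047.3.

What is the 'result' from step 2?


Step 1: compound_interest
  rate per period = 6.1/100/1 = 0.061 (keep full precision); periods = 1 * 5 = 5
  (1 + 0.061)^5 = 1.34454988
  final_amount = 9023.65 * 1.34454988 = 12132.747559 -> 12132.75
  interest_earned = 12132.75 - 9023.65 = 3109.10
  -> final_amount = 12132.75
Step 2: clamp_value(value=12132.75, minimum=9023.65, maximum=18047.3)
  result = max(9023.65, min(18047.3, 12132.75)) = max(9023.65, 12132.75) = 12132.75
  was_clamped = (12132.75 != 12132.75) = false
  -> result = 12132.75
12132.75


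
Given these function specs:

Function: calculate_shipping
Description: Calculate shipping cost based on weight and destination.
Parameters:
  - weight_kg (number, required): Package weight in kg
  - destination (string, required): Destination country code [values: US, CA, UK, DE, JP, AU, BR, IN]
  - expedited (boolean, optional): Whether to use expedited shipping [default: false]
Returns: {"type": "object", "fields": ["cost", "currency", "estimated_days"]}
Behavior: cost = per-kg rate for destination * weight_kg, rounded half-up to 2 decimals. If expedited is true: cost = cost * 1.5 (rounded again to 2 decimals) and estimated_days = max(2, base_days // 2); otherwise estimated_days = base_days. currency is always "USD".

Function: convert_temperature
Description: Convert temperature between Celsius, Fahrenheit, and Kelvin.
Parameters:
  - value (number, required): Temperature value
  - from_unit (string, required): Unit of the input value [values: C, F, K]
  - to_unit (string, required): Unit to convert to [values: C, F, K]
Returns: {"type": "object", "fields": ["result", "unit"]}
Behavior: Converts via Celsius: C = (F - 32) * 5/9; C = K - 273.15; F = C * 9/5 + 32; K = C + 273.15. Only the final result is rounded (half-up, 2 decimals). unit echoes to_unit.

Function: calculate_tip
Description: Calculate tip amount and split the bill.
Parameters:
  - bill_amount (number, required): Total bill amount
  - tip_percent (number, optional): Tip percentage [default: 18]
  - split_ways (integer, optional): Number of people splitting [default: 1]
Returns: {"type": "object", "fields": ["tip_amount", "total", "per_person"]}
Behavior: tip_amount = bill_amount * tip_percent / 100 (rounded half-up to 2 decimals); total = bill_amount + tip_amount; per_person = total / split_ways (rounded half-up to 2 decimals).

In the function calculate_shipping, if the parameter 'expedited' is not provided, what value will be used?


The calculate_shipping spec declares:
  - expedited (boolean, optional): Whether to use expedited shipping [default: false]
Default:
false


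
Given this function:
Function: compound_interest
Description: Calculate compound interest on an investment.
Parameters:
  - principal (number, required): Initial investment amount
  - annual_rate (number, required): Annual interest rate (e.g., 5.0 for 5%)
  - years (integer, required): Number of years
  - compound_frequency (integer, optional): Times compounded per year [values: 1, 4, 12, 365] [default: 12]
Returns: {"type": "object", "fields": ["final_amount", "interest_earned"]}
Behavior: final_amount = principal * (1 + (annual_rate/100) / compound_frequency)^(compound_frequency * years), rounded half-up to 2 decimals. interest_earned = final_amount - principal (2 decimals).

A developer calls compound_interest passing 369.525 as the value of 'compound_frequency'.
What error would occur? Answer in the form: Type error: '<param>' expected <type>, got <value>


Spec: 'compound_frequency' is declared as integer; 369.525 is a non-integer number.
Type error: 'compound_frequency' expected integer, got 369.525


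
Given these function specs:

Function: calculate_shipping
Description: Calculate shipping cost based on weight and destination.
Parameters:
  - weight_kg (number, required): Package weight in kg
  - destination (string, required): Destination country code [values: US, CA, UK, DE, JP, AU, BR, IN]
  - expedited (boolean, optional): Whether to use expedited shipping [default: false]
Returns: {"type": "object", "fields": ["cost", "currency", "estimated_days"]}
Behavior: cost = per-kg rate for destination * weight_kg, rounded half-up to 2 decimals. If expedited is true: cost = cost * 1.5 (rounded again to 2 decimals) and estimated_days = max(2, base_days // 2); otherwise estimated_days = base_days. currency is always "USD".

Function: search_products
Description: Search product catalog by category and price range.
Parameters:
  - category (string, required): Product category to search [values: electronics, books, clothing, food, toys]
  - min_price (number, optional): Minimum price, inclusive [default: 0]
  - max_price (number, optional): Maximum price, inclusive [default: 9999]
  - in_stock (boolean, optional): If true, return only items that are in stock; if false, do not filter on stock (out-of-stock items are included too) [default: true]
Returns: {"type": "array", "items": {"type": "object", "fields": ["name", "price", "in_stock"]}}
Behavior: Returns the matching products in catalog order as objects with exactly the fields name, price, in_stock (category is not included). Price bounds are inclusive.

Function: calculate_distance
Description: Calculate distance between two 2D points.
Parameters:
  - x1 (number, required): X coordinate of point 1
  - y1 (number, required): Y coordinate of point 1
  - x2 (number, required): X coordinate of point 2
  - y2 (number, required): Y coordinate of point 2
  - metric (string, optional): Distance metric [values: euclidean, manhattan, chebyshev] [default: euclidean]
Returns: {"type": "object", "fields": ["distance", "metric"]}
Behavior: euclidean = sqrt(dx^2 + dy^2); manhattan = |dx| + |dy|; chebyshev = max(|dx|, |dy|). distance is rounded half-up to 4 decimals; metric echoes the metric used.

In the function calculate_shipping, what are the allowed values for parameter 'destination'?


The calculate_shipping spec declares:
  - destination (string, required): Destination country code [values: US, CA, UK, DE, JP, AU, BR, IN]
Allowed values:
US, CA, UK, DE, JP, AU, BR, IN


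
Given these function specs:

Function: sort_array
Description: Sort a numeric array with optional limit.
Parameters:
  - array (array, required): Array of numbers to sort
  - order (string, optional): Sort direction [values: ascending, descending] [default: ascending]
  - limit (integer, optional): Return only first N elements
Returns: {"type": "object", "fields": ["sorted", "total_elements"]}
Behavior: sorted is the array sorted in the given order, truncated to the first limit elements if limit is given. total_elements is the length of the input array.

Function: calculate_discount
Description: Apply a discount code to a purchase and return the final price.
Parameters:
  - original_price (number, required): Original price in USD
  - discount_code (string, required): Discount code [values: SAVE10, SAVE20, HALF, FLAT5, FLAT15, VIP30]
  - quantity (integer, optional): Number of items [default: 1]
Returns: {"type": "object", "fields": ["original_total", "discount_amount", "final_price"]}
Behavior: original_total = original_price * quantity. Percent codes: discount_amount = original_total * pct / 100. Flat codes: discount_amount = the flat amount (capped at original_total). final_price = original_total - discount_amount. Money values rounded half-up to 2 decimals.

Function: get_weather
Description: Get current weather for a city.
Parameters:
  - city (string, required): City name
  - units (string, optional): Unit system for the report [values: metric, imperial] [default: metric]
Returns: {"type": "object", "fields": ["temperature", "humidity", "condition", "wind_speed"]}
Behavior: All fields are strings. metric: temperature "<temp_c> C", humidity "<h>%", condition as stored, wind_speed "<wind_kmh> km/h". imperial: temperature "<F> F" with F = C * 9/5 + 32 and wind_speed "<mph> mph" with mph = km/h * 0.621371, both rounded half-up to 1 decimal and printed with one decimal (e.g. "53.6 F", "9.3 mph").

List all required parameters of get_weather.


Parameters of get_weather and their required/optional flag:
  city: required
  units: optional
city


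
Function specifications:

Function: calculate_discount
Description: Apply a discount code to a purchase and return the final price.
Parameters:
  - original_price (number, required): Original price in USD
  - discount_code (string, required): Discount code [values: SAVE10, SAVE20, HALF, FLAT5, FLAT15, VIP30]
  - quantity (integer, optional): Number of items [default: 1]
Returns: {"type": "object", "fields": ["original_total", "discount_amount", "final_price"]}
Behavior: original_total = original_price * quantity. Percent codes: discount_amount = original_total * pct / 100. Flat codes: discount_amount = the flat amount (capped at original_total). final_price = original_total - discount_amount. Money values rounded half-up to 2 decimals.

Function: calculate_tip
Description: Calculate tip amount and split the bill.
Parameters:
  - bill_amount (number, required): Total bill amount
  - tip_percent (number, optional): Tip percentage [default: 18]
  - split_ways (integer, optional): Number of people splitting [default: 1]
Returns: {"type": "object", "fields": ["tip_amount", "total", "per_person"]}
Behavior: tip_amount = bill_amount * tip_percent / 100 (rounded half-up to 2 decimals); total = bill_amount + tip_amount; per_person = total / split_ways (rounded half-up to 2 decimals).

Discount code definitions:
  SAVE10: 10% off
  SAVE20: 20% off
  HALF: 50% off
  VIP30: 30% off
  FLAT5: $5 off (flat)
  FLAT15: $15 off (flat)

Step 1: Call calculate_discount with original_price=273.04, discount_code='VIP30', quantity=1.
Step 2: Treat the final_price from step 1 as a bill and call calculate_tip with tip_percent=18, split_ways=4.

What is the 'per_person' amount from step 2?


Step 1: calculate_discount(original_price=273.04, discount_code=VIP30, quantity=1)
  original_total = 273.04 * 1 = 273.04
  VIP30 = 30% off: discount_amount = 273.04 * 30/100 = 81.912 -> 81.91
  final_price = 273.04 - 81.91 = 191.13
  -> final_price = 191.13
Step 2: calculate_tip(bill_amount=191.13, tip_percent=18, split_ways=4)
  tip_amount = 191.13 * 18/100 = 34.4034 -> 34.40
  total = 191.13 + 34.40 = 225.53
  per_person = 225.53 / 4 = 56.3825 -> 56.38
  -> per_person = 56.38
$56.38


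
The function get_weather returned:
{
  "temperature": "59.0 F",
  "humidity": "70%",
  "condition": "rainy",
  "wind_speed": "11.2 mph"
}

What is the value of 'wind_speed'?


11.2 mph


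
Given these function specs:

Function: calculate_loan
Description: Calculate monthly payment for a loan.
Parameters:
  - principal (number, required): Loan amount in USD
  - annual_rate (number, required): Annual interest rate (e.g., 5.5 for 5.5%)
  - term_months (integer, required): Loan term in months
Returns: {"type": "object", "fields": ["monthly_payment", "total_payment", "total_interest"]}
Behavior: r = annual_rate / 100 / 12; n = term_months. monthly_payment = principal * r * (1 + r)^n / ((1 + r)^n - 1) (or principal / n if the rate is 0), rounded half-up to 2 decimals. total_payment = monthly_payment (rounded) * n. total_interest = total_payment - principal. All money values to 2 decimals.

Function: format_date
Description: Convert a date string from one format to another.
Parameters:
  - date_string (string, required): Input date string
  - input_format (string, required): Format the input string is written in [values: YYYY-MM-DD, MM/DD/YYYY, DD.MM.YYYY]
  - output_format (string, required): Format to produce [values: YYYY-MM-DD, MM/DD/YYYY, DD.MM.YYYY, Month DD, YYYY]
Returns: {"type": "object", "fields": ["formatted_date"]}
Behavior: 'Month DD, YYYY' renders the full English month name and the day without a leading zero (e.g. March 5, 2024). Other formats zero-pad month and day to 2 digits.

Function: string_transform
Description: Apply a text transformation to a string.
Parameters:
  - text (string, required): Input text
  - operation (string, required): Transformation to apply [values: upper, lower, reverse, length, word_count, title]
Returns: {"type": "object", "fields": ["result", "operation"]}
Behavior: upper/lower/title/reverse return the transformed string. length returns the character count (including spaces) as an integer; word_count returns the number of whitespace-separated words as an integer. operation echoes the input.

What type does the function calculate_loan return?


The calculate_loan spec declares Returns: {"type": "object", "fields": ["monthly_payment", "total_payment", "total_interest"]}
Type:
object


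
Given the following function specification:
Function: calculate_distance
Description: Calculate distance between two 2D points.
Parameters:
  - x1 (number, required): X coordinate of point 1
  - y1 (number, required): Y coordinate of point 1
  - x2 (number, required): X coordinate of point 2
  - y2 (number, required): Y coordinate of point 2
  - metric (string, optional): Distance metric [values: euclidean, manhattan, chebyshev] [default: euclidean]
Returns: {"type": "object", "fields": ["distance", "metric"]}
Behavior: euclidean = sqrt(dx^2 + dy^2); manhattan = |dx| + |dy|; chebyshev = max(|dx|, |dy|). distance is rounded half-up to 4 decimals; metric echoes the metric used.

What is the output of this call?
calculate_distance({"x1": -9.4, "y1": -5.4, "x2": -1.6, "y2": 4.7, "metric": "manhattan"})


|dx| = |-1.6 - -9.4| = 7.8; |dy| = |4.7 - -5.4| = 10.1
manhattan: 7.8 + 10.1 = 17.9
Round to 4 decimals: 17.9
Output:
{"distance": 17.9, "metric": "manhattan"}


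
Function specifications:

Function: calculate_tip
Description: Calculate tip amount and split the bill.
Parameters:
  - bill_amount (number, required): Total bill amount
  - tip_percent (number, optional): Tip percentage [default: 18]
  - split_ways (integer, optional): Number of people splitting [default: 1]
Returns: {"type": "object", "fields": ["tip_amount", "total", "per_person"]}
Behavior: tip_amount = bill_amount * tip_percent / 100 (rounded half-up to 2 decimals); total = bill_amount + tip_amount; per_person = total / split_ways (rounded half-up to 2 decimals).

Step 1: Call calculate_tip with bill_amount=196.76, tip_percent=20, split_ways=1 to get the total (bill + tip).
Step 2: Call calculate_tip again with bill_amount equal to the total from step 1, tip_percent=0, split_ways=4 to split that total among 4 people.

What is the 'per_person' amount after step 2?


Step 1: calculate_tip(bill_amount=196.76, tip_percent=20, split_ways=1)
  tip_amount = 196.76 * 20/100 = 39.352 -> 39.35
  total = 196.76 + 39.35 = 236.11
  per_person = 236.11 / 1 = 236.11 -> 236.11
  -> total = 236.11
Step 2: calculate_tip(bill_amount=236.11, tip_percent=0, split_ways=4)
  tip_amount = 236.11 * 0/100 = 0 -> 0.00
  total = 236.11 + 0.00 = 236.11
  per_person = 236.11 / 4 = 59.0275 -> 59.03
  -> per_person = 59.03
$59.03
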